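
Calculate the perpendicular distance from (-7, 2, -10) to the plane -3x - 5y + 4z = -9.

distance = |a·x₀ + b·y₀ + c·z₀ - d| / √(a² + b² + c²)
  = |(-3)·(-7) + (-5)·2 + 4·(-10) - (-9)| / √((-3)² + (-5)² + 4²)
  = |21 - 10 - 40 + 9| / √(9 + 25 + 16)
  = |-20| / √50
  = 20 / 7.071
  ≈ 2.828

2.828


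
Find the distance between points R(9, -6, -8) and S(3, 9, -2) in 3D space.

d = √[(x₂-x₁)² + (y₂-y₁)² + (z₂-z₁)²]
  = √[(-6)² + 15² + 6²]
  = √[36 + 225 + 36]
  = √297
  ≈ 17.23

17.23


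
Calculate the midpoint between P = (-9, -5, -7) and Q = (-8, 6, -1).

M = ((x₁+x₂)/2, (y₁+y₂)/2, (z₁+z₂)/2)
  = ((-9 - 8)/2, (-5 + 6)/2, (-7 - 1)/2)
  = (-17/2, 1/2, -8/2)
  = (-8.5, 0.5, -4)

(-8.5, 0.5, -4)


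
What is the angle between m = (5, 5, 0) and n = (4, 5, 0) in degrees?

m·n = 5·4 + 5·5 + 0·0 = 20 + 25 + 0 = 45
|m| = √(5² + 5² + 0²) = √50 ≈ 7.071
|n| = √(4² + 5² + 0²) = √41 ≈ 6.403
cos θ = (m·n)/(|m||n|) = 45/(7.071·6.403) ≈ 0.9939
θ = arccos(0.9939) ≈ 6.34°

6.34°


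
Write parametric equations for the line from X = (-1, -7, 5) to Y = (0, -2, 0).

Direction vector d = Y - X = (0 + 1, -2 + 7, 0 - 5) = (1, 5, -5)
Parametric form r = X + t·d:
x = -1 + t, y = -7 + 5t, z = 5 - 5t

x = -1 + t, y = -7 + 5t, z = 5 - 5t


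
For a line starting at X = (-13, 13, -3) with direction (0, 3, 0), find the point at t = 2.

P(t) = X + t·d
  = (-13 + 0·2, 13 + 3·2, -3 + 0·2)
  = (-13 + 0, 13 + 6, -3 + 0)
  = (-13, 19, -3)

(-13, 19, -3)


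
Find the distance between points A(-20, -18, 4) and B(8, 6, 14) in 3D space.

d = √[(x₂-x₁)² + (y₂-y₁)² + (z₂-z₁)²]
  = √[28² + 24² + 10²]
  = √[784 + 576 + 100]
  = √1460
  ≈ 38.21

38.21


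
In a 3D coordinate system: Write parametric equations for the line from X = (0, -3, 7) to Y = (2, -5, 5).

Direction vector d = Y - X = (2 + 0, -5 + 3, 5 - 7) = (2, -2, -2)
Parametric form r = X + t·d:
x = 0 + 2t, y = -3 - 2t, z = 7 - 2t

x = 0 + 2t, y = -3 - 2t, z = 7 - 2t


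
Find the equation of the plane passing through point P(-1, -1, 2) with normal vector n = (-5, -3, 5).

The plane through P with normal n = (a, b, c) satisfies n·(r - P) = 0,
i.e. ax + by + cz = a·x₀ + b·y₀ + c·z₀.
d = (-5)·(-1) + (-3)·(-1) + 5·2
  = 5 + 3 + 10
  = 18
Equation: -5x - 3y + 5z = 18

-5x - 3y + 5z = 18


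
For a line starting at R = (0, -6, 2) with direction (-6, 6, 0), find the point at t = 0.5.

P(t) = R + t·d
  = (0 + (-6)·0.5, -6 + 6·0.5, 2 + 0·0.5)
  = (0 - 3, -6 + 3, 2 + 0)
  = (-3, -3, 2)

(-3, -3, 2)


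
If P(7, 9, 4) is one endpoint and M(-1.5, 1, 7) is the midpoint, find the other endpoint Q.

Q = 2M - P
  = (2·(-1.5) - 7, 2·1 - 9, 2·7 - 4)
  = (-3 - 7, 2 - 9, 14 - 4)
  = (-10, -7, 10)

(-10, -7, 10)


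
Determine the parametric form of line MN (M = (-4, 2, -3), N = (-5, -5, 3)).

Direction vector d = N - M = (-5 + 4, -5 - 2, 3 + 3) = (-1, -7, 6)
Parametric form r = M + t·d:
x = -4 - t, y = 2 - 7t, z = -3 + 6t

x = -4 - t, y = 2 - 7t, z = -3 + 6t


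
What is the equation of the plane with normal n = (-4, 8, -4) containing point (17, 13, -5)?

The plane through P with normal n = (a, b, c) satisfies n·(r - P) = 0,
i.e. ax + by + cz = a·x₀ + b·y₀ + c·z₀.
d = (-4)·17 + 8·13 + (-4)·(-5)
  = -68 + 104 + 20
  = 56
Equation: -4x + 8y - 4z = 56

-4x + 8y - 4z = 56


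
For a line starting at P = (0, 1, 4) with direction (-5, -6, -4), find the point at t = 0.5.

P(t) = P + t·d
  = (0 + (-5)·0.5, 1 + (-6)·0.5, 4 + (-4)·0.5)
  = (0 - 2.5, 1 - 3, 4 - 2)
  = (-2.5, -2, 2)

(-2.5, -2, 2)


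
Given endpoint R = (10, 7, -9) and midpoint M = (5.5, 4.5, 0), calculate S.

S = 2M - R
  = (2·5.5 - 10, 2·4.5 - 7, 2·0 - (-9))
  = (11 - 10, 9 - 7, 0 + 9)
  = (1, 2, 9)

(1, 2, 9)


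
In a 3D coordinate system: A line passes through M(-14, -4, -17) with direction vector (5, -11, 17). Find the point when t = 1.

P(t) = M + t·d
  = (-14 + 5·1, -4 + (-11)·1, -17 + 17·1)
  = (-14 + 5, -4 - 11, -17 + 17)
  = (-9, -15, 0)

(-9, -15, 0)


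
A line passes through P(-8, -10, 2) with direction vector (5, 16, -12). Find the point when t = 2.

P(t) = P + t·d
  = (-8 + 5·2, -10 + 16·2, 2 + (-12)·2)
  = (-8 + 10, -10 + 32, 2 - 24)
  = (2, 22, -22)

(2, 22, -22)


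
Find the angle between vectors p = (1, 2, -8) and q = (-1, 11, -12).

p·q = 1·(-1) + 2·11 + (-8)·(-12) = -1 + 22 + 96 = 117
|p| = √(1² + 2² + (-8)²) = √69 ≈ 8.307
|q| = √((-1)² + 11² + (-12)²) = √266 ≈ 16.31
cos θ = (p·q)/(|p||q|) = 117/(8.307·16.31) ≈ 0.8636
θ = arccos(0.8636) ≈ 30.27°

30.27°


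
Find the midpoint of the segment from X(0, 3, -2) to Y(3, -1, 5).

M = ((x₁+x₂)/2, (y₁+y₂)/2, (z₁+z₂)/2)
  = ((0 + 3)/2, (3 - 1)/2, (-2 + 5)/2)
  = (3/2, 2/2, 3/2)
  = (1.5, 1, 1.5)

(1.5, 1, 1.5)


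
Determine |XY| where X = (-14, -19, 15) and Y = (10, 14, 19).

d = √[(x₂-x₁)² + (y₂-y₁)² + (z₂-z₁)²]
  = √[24² + 33² + 4²]
  = √[576 + 1089 + 16]
  = √1681
  ≈ 41

41


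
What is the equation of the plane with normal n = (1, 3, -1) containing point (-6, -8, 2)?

The plane through P with normal n = (a, b, c) satisfies n·(r - P) = 0,
i.e. ax + by + cz = a·x₀ + b·y₀ + c·z₀.
d = 1·(-6) + 3·(-8) + (-1)·2
  = -6 - 24 - 2
  = -32
Equation: x + 3y - z = -32

x + 3y - z = -32


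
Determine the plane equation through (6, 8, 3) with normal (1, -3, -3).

The plane through P with normal n = (a, b, c) satisfies n·(r - P) = 0,
i.e. ax + by + cz = a·x₀ + b·y₀ + c·z₀.
d = 1·6 + (-3)·8 + (-3)·3
  = 6 - 24 - 9
  = -27
Equation: x - 3y - 3z = -27

x - 3y - 3z = -27


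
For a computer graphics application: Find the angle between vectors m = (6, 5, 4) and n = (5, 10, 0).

m·n = 6·5 + 5·10 + 4·0 = 30 + 50 + 0 = 80
|m| = √(6² + 5² + 4²) = √77 ≈ 8.775
|n| = √(5² + 10² + 0²) = √125 ≈ 11.18
cos θ = (m·n)/(|m||n|) = 80/(8.775·11.18) ≈ 0.8154
θ = arccos(0.8154) ≈ 35.37°

35.37°


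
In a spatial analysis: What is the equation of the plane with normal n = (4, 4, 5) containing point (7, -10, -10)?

The plane through P with normal n = (a, b, c) satisfies n·(r - P) = 0,
i.e. ax + by + cz = a·x₀ + b·y₀ + c·z₀.
d = 4·7 + 4·(-10) + 5·(-10)
  = 28 - 40 - 50
  = -62
Equation: 4x + 4y + 5z = -62

4x + 4y + 5z = -62


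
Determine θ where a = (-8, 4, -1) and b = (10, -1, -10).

a·b = (-8)·10 + 4·(-1) + (-1)·(-10) = -80 - 4 + 10 = -74
|a| = √((-8)² + 4² + (-1)²) = √81 ≈ 9
|b| = √(10² + (-1)² + (-10)²) = √201 ≈ 14.18
cos θ = (a·b)/(|a||b|) = -74/(9·14.18) ≈ -0.58
θ = arccos(-0.58) ≈ 125.4°

125.4°


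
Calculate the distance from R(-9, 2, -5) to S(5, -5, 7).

d = √[(x₂-x₁)² + (y₂-y₁)² + (z₂-z₁)²]
  = √[14² + (-7)² + 12²]
  = √[196 + 49 + 144]
  = √389
  ≈ 19.72

19.72


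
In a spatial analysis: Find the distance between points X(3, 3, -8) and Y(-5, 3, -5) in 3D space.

d = √[(x₂-x₁)² + (y₂-y₁)² + (z₂-z₁)²]
  = √[(-8)² + 0² + 3²]
  = √[64 + 0 + 9]
  = √73
  ≈ 8.544

8.544


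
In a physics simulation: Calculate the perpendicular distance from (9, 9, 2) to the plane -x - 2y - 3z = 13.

distance = |a·x₀ + b·y₀ + c·z₀ - d| / √(a² + b² + c²)
  = |(-1)·9 + (-2)·9 + (-3)·2 - 13| / √((-1)² + (-2)² + (-3)²)
  = |-9 - 18 - 6 - 13| / √(1 + 4 + 9)
  = |-46| / √14
  = 46 / 3.742
  ≈ 12.29

12.29


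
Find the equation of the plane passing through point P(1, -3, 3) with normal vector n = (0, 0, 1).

The plane through P with normal n = (a, b, c) satisfies n·(r - P) = 0,
i.e. ax + by + cz = a·x₀ + b·y₀ + c·z₀.
d = 0·1 + 0·(-3) + 1·3
  = 0 + 0 + 3
  = 3
Equation: z = 3

z = 3


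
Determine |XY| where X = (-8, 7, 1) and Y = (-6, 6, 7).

d = √[(x₂-x₁)² + (y₂-y₁)² + (z₂-z₁)²]
  = √[2² + (-1)² + 6²]
  = √[4 + 1 + 36]
  = √41
  ≈ 6.403

6.403


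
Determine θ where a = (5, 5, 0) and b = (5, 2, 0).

a·b = 5·5 + 5·2 + 0·0 = 25 + 10 + 0 = 35
|a| = √(5² + 5² + 0²) = √50 ≈ 7.071
|b| = √(5² + 2² + 0²) = √29 ≈ 5.385
cos θ = (a·b)/(|a||b|) = 35/(7.071·5.385) ≈ 0.9191
θ = arccos(0.9191) ≈ 23.2°

23.2°


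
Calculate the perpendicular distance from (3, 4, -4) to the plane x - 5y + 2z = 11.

distance = |a·x₀ + b·y₀ + c·z₀ - d| / √(a² + b² + c²)
  = |1·3 + (-5)·4 + 2·(-4) - 11| / √(1² + (-5)² + 2²)
  = |3 - 20 - 8 - 11| / √(1 + 25 + 4)
  = |-36| / √30
  = 36 / 5.477
  ≈ 6.573

6.573


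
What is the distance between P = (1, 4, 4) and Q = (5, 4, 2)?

d = √[(x₂-x₁)² + (y₂-y₁)² + (z₂-z₁)²]
  = √[4² + 0² + (-2)²]
  = √[16 + 0 + 4]
  = √20
  ≈ 4.472

4.472


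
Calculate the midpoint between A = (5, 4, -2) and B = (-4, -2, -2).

M = ((x₁+x₂)/2, (y₁+y₂)/2, (z₁+z₂)/2)
  = ((5 - 4)/2, (4 - 2)/2, (-2 - 2)/2)
  = (1/2, 2/2, -4/2)
  = (0.5, 1, -2)

(0.5, 1, -2)


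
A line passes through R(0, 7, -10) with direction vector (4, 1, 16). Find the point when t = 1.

P(t) = R + t·d
  = (0 + 4·1, 7 + 1·1, -10 + 16·1)
  = (0 + 4, 7 + 1, -10 + 16)
  = (4, 8, 6)

(4, 8, 6)


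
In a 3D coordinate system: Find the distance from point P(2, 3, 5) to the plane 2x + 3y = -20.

distance = |a·x₀ + b·y₀ + c·z₀ - d| / √(a² + b² + c²)
  = |2·2 + 3·3 + 0·5 - (-20)| / √(2² + 3² + 0²)
  = |4 + 9 + 0 + 20| / √(4 + 9 + 0)
  = |33| / √13
  = 33 / 3.606
  ≈ 9.153

9.153


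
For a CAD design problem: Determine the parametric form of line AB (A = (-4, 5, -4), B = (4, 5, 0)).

Direction vector d = B - A = (4 + 4, 5 - 5, 0 + 4) = (8, 0, 4)
Parametric form r = A + t·d:
x = -4 + 8t, y = 5, z = -4 + 4t

x = -4 + 8t, y = 5, z = -4 + 4t


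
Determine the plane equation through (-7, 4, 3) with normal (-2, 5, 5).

The plane through P with normal n = (a, b, c) satisfies n·(r - P) = 0,
i.e. ax + by + cz = a·x₀ + b·y₀ + c·z₀.
d = (-2)·(-7) + 5·4 + 5·3
  = 14 + 20 + 15
  = 49
Equation: -2x + 5y + 5z = 49

-2x + 5y + 5z = 49


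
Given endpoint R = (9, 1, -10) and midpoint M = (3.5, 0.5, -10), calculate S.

S = 2M - R
  = (2·3.5 - 9, 2·0.5 - 1, 2·(-10) - (-10))
  = (7 - 9, 1 - 1, -20 + 10)
  = (-2, 0, -10)

(-2, 0, -10)


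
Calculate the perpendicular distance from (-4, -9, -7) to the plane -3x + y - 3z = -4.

distance = |a·x₀ + b·y₀ + c·z₀ - d| / √(a² + b² + c²)
  = |(-3)·(-4) + 1·(-9) + (-3)·(-7) - (-4)| / √((-3)² + 1² + (-3)²)
  = |12 - 9 + 21 + 4| / √(9 + 1 + 9)
  = |28| / √19
  = 28 / 4.359
  ≈ 6.424

6.424


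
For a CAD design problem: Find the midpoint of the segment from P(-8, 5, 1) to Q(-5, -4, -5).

M = ((x₁+x₂)/2, (y₁+y₂)/2, (z₁+z₂)/2)
  = ((-8 - 5)/2, (5 - 4)/2, (1 - 5)/2)
  = (-13/2, 1/2, -4/2)
  = (-6.5, 0.5, -2)

(-6.5, 0.5, -2)


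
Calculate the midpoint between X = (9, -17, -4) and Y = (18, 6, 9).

M = ((x₁+x₂)/2, (y₁+y₂)/2, (z₁+z₂)/2)
  = ((9 + 18)/2, (-17 + 6)/2, (-4 + 9)/2)
  = (27/2, -11/2, 5/2)
  = (13.5, -5.5, 2.5)

(13.5, -5.5, 2.5)


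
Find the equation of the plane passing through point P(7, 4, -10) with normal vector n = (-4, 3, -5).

The plane through P with normal n = (a, b, c) satisfies n·(r - P) = 0,
i.e. ax + by + cz = a·x₀ + b·y₀ + c·z₀.
d = (-4)·7 + 3·4 + (-5)·(-10)
  = -28 + 12 + 50
  = 34
Equation: -4x + 3y - 5z = 34

-4x + 3y - 5z = 34


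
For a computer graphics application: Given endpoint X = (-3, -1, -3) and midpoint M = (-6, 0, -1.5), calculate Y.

Y = 2M - X
  = (2·(-6) - (-3), 2·0 - (-1), 2·(-1.5) - (-3))
  = (-12 + 3, 0 + 1, -3 + 3)
  = (-9, 1, 0)

(-9, 1, 0)


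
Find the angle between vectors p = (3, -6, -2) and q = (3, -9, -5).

p·q = 3·3 + (-6)·(-9) + (-2)·(-5) = 9 + 54 + 10 = 73
|p| = √(3² + (-6)² + (-2)²) = √49 ≈ 7
|q| = √(3² + (-9)² + (-5)²) = √115 ≈ 10.72
cos θ = (p·q)/(|p||q|) = 73/(7·10.72) ≈ 0.9725
θ = arccos(0.9725) ≈ 13.48°

13.48°


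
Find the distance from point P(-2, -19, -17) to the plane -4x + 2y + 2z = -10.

distance = |a·x₀ + b·y₀ + c·z₀ - d| / √(a² + b² + c²)
  = |(-4)·(-2) + 2·(-19) + 2·(-17) - (-10)| / √((-4)² + 2² + 2²)
  = |8 - 38 - 34 + 10| / √(16 + 4 + 4)
  = |-54| / √24
  = 54 / 4.899
  ≈ 11.02

11.02


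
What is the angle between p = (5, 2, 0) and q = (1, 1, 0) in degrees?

p·q = 5·1 + 2·1 + 0·0 = 5 + 2 + 0 = 7
|p| = √(5² + 2² + 0²) = √29 ≈ 5.385
|q| = √(1² + 1² + 0²) = √2 ≈ 1.414
cos θ = (p·q)/(|p||q|) = 7/(5.385·1.414) ≈ 0.9191
θ = arccos(0.9191) ≈ 23.2°

23.2°


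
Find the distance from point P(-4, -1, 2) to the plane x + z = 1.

distance = |a·x₀ + b·y₀ + c·z₀ - d| / √(a² + b² + c²)
  = |1·(-4) + 0·(-1) + 1·2 - 1| / √(1² + 0² + 1²)
  = |-4 + 0 + 2 - 1| / √(1 + 0 + 1)
  = |-3| / √2
  = 3 / 1.414
  ≈ 2.121

2.121


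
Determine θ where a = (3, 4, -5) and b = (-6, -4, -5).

a·b = 3·(-6) + 4·(-4) + (-5)·(-5) = -18 - 16 + 25 = -9
|a| = √(3² + 4² + (-5)²) = √50 ≈ 7.071
|b| = √((-6)² + (-4)² + (-5)²) = √77 ≈ 8.775
cos θ = (a·b)/(|a||b|) = -9/(7.071·8.775) ≈ -0.145
θ = arccos(-0.145) ≈ 98.34°

98.34°


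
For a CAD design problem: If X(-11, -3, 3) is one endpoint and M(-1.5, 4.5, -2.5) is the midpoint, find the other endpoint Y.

Y = 2M - X
  = (2·(-1.5) - (-11), 2·4.5 - (-3), 2·(-2.5) - 3)
  = (-3 + 11, 9 + 3, -5 - 3)
  = (8, 12, -8)

(8, 12, -8)


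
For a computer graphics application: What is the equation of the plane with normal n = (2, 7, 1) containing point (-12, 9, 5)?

The plane through P with normal n = (a, b, c) satisfies n·(r - P) = 0,
i.e. ax + by + cz = a·x₀ + b·y₀ + c·z₀.
d = 2·(-12) + 7·9 + 1·5
  = -24 + 63 + 5
  = 44
Equation: 2x + 7y + z = 44

2x + 7y + z = 44


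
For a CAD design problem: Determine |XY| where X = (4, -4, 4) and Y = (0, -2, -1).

d = √[(x₂-x₁)² + (y₂-y₁)² + (z₂-z₁)²]
  = √[(-4)² + 2² + (-5)²]
  = √[16 + 4 + 25]
  = √45
  ≈ 6.708

6.708


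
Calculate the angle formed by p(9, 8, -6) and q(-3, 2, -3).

p·q = 9·(-3) + 8·2 + (-6)·(-3) = -27 + 16 + 18 = 7
|p| = √(9² + 8² + (-6)²) = √181 ≈ 13.45
|q| = √((-3)² + 2² + (-3)²) = √22 ≈ 4.69
cos θ = (p·q)/(|p||q|) = 7/(13.45·4.69) ≈ 0.1109
θ = arccos(0.1109) ≈ 83.63°

83.63°


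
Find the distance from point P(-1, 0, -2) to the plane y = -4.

distance = |a·x₀ + b·y₀ + c·z₀ - d| / √(a² + b² + c²)
  = |0·(-1) + 1·0 + 0·(-2) - (-4)| / √(0² + 1² + 0²)
  = |0 + 0 + 0 + 4| / √(0 + 1 + 0)
  = |4| / √1
  = 4 / 1
  ≈ 4

4


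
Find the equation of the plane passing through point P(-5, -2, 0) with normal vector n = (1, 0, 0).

The plane through P with normal n = (a, b, c) satisfies n·(r - P) = 0,
i.e. ax + by + cz = a·x₀ + b·y₀ + c·z₀.
d = 1·(-5) + 0·(-2) + 0·0
  = -5 + 0 + 0
  = -5
Equation: x = -5

x = -5


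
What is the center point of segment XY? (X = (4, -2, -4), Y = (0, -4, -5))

M = ((x₁+x₂)/2, (y₁+y₂)/2, (z₁+z₂)/2)
  = ((4 + 0)/2, (-2 - 4)/2, (-4 - 5)/2)
  = (4/2, -6/2, -9/2)
  = (2, -3, -4.5)

(2, -3, -4.5)


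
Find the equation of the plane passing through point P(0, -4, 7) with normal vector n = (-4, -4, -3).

The plane through P with normal n = (a, b, c) satisfies n·(r - P) = 0,
i.e. ax + by + cz = a·x₀ + b·y₀ + c·z₀.
d = (-4)·0 + (-4)·(-4) + (-3)·7
  = 0 + 16 - 21
  = -5
Equation: -4x - 4y - 3z = -5

-4x - 4y - 3z = -5


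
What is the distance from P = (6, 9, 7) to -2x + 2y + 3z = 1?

distance = |a·x₀ + b·y₀ + c·z₀ - d| / √(a² + b² + c²)
  = |(-2)·6 + 2·9 + 3·7 - 1| / √((-2)² + 2² + 3²)
  = |-12 + 18 + 21 - 1| / √(4 + 4 + 9)
  = |26| / √17
  = 26 / 4.123
  ≈ 6.306

6.306


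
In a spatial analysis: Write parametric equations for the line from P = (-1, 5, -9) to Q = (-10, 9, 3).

Direction vector d = Q - P = (-10 + 1, 9 - 5, 3 + 9) = (-9, 4, 12)
Parametric form r = P + t·d:
x = -1 - 9t, y = 5 + 4t, z = -9 + 12t

x = -1 - 9t, y = 5 + 4t, z = -9 + 12t


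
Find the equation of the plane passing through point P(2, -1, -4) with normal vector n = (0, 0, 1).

The plane through P with normal n = (a, b, c) satisfies n·(r - P) = 0,
i.e. ax + by + cz = a·x₀ + b·y₀ + c·z₀.
d = 0·2 + 0·(-1) + 1·(-4)
  = 0 + 0 - 4
  = -4
Equation: z = -4

z = -4


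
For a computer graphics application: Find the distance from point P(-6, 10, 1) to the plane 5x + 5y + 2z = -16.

distance = |a·x₀ + b·y₀ + c·z₀ - d| / √(a² + b² + c²)
  = |5·(-6) + 5·10 + 2·1 - (-16)| / √(5² + 5² + 2²)
  = |-30 + 50 + 2 + 16| / √(25 + 25 + 4)
  = |38| / √54
  = 38 / 7.348
  ≈ 5.171

5.171


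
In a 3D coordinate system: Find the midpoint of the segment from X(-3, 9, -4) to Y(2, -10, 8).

M = ((x₁+x₂)/2, (y₁+y₂)/2, (z₁+z₂)/2)
  = ((-3 + 2)/2, (9 - 10)/2, (-4 + 8)/2)
  = (-1/2, -1/2, 4/2)
  = (-0.5, -0.5, 2)

(-0.5, -0.5, 2)


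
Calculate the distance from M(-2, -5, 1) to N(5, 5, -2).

d = √[(x₂-x₁)² + (y₂-y₁)² + (z₂-z₁)²]
  = √[7² + 10² + (-3)²]
  = √[49 + 100 + 9]
  = √158
  ≈ 12.57

12.57


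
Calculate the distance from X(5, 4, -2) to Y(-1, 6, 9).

d = √[(x₂-x₁)² + (y₂-y₁)² + (z₂-z₁)²]
  = √[(-6)² + 2² + 11²]
  = √[36 + 4 + 121]
  = √161
  ≈ 12.69

12.69


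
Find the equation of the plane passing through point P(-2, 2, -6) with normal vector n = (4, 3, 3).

The plane through P with normal n = (a, b, c) satisfies n·(r - P) = 0,
i.e. ax + by + cz = a·x₀ + b·y₀ + c·z₀.
d = 4·(-2) + 3·2 + 3·(-6)
  = -8 + 6 - 18
  = -20
Equation: 4x + 3y + 3z = -20

4x + 3y + 3z = -20


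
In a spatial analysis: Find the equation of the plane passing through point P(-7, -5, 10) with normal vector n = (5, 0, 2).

The plane through P with normal n = (a, b, c) satisfies n·(r - P) = 0,
i.e. ax + by + cz = a·x₀ + b·y₀ + c·z₀.
d = 5·(-7) + 0·(-5) + 2·10
  = -35 + 0 + 20
  = -15
Equation: 5x + 2z = -15

5x + 2z = -15


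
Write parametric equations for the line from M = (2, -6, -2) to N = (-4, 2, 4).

Direction vector d = N - M = (-4 - 2, 2 + 6, 4 + 2) = (-6, 8, 6)
Parametric form r = M + t·d:
x = 2 - 6t, y = -6 + 8t, z = -2 + 6t

x = 2 - 6t, y = -6 + 8t, z = -2 + 6t


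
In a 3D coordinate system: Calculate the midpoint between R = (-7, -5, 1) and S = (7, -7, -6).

M = ((x₁+x₂)/2, (y₁+y₂)/2, (z₁+z₂)/2)
  = ((-7 + 7)/2, (-5 - 7)/2, (1 - 6)/2)
  = (0/2, -12/2, -5/2)
  = (0, -6, -2.5)

(0, -6, -2.5)


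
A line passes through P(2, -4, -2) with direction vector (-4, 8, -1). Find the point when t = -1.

P(t) = P + t·d
  = (2 + (-4)·(-1), -4 + 8·(-1), -2 + (-1)·(-1))
  = (2 + 4, -4 - 8, -2 + 1)
  = (6, -12, -1)

(6, -12, -1)


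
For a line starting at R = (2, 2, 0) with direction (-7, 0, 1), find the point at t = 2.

P(t) = R + t·d
  = (2 + (-7)·2, 2 + 0·2, 0 + 1·2)
  = (2 - 14, 2 + 0, 0 + 2)
  = (-12, 2, 2)

(-12, 2, 2)


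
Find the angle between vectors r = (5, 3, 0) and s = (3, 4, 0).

r·s = 5·3 + 3·4 + 0·0 = 15 + 12 + 0 = 27
|r| = √(5² + 3² + 0²) = √34 ≈ 5.831
|s| = √(3² + 4² + 0²) = √25 ≈ 5
cos θ = (r·s)/(|r||s|) = 27/(5.831·5) ≈ 0.9261
θ = arccos(0.9261) ≈ 22.17°

22.17°


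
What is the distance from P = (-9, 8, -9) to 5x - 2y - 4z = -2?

distance = |a·x₀ + b·y₀ + c·z₀ - d| / √(a² + b² + c²)
  = |5·(-9) + (-2)·8 + (-4)·(-9) - (-2)| / √(5² + (-2)² + (-4)²)
  = |-45 - 16 + 36 + 2| / √(25 + 4 + 16)
  = |-23| / √45
  = 23 / 6.708
  ≈ 3.429

3.429


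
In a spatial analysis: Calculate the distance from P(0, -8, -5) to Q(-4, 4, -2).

d = √[(x₂-x₁)² + (y₂-y₁)² + (z₂-z₁)²]
  = √[(-4)² + 12² + 3²]
  = √[16 + 144 + 9]
  = √169
  ≈ 13

13


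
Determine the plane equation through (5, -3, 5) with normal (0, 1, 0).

The plane through P with normal n = (a, b, c) satisfies n·(r - P) = 0,
i.e. ax + by + cz = a·x₀ + b·y₀ + c·z₀.
d = 0·5 + 1·(-3) + 0·5
  = 0 - 3 + 0
  = -3
Equation: y = -3

y = -3


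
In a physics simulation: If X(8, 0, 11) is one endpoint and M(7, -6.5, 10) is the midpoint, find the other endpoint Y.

Y = 2M - X
  = (2·7 - 8, 2·(-6.5) - 0, 2·10 - 11)
  = (14 - 8, -13 + 0, 20 - 11)
  = (6, -13, 9)

(6, -13, 9)


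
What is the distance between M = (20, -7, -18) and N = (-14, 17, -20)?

d = √[(x₂-x₁)² + (y₂-y₁)² + (z₂-z₁)²]
  = √[(-34)² + 24² + (-2)²]
  = √[1156 + 576 + 4]
  = √1736
  ≈ 41.67

41.67


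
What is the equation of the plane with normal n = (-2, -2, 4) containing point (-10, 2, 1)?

The plane through P with normal n = (a, b, c) satisfies n·(r - P) = 0,
i.e. ax + by + cz = a·x₀ + b·y₀ + c·z₀.
d = (-2)·(-10) + (-2)·2 + 4·1
  = 20 - 4 + 4
  = 20
Equation: -2x - 2y + 4z = 20

-2x - 2y + 4z = 20


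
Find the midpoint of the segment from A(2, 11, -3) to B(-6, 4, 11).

M = ((x₁+x₂)/2, (y₁+y₂)/2, (z₁+z₂)/2)
  = ((2 - 6)/2, (11 + 4)/2, (-3 + 11)/2)
  = (-4/2, 15/2, 8/2)
  = (-2, 7.5, 4)

(-2, 7.5, 4)


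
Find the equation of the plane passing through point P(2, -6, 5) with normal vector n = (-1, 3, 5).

The plane through P with normal n = (a, b, c) satisfies n·(r - P) = 0,
i.e. ax + by + cz = a·x₀ + b·y₀ + c·z₀.
d = (-1)·2 + 3·(-6) + 5·5
  = -2 - 18 + 25
  = 5
Equation: -x + 3y + 5z = 5

-x + 3y + 5z = 5


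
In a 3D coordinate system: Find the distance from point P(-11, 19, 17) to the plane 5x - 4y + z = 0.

distance = |a·x₀ + b·y₀ + c·z₀ - d| / √(a² + b² + c²)
  = |5·(-11) + (-4)·19 + 1·17 - 0| / √(5² + (-4)² + 1²)
  = |-55 - 76 + 17 + 0| / √(25 + 16 + 1)
  = |-114| / √42
  = 114 / 6.481
  ≈ 17.59

17.59


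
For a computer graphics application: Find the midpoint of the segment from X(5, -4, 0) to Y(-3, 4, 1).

M = ((x₁+x₂)/2, (y₁+y₂)/2, (z₁+z₂)/2)
  = ((5 - 3)/2, (-4 + 4)/2, (0 + 1)/2)
  = (2/2, 0/2, 1/2)
  = (1, 0, 0.5)

(1, 0, 0.5)


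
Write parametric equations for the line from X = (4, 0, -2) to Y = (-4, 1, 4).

Direction vector d = Y - X = (-4 - 4, 1 + 0, 4 + 2) = (-8, 1, 6)
Parametric form r = X + t·d:
x = 4 - 8t, y = 0 + t, z = -2 + 6t

x = 4 - 8t, y = 0 + t, z = -2 + 6t


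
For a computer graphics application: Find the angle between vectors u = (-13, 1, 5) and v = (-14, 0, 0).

u·v = (-13)·(-14) + 1·0 + 5·0 = 182 + 0 + 0 = 182
|u| = √((-13)² + 1² + 5²) = √195 ≈ 13.96
|v| = √((-14)² + 0² + 0²) = √196 ≈ 14
cos θ = (u·v)/(|u||v|) = 182/(13.96·14) ≈ 0.9309
θ = arccos(0.9309) ≈ 21.42°

21.42°


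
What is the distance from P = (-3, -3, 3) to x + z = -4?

distance = |a·x₀ + b·y₀ + c·z₀ - d| / √(a² + b² + c²)
  = |1·(-3) + 0·(-3) + 1·3 - (-4)| / √(1² + 0² + 1²)
  = |-3 + 0 + 3 + 4| / √(1 + 0 + 1)
  = |4| / √2
  = 4 / 1.414
  ≈ 2.828

2.828


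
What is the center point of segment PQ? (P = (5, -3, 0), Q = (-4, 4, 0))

M = ((x₁+x₂)/2, (y₁+y₂)/2, (z₁+z₂)/2)
  = ((5 - 4)/2, (-3 + 4)/2, (0 + 0)/2)
  = (1/2, 1/2, 0/2)
  = (0.5, 0.5, 0)

(0.5, 0.5, 0)


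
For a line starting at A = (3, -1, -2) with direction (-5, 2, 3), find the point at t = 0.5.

P(t) = A + t·d
  = (3 + (-5)·0.5, -1 + 2·0.5, -2 + 3·0.5)
  = (3 - 2.5, -1 + 1, -2 + 1.5)
  = (0.5, 0, -0.5)

(0.5, 0, -0.5)


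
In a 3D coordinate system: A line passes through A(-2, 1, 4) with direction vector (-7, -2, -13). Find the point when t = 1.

P(t) = A + t·d
  = (-2 + (-7)·1, 1 + (-2)·1, 4 + (-13)·1)
  = (-2 - 7, 1 - 2, 4 - 13)
  = (-9, -1, -9)

(-9, -1, -9)


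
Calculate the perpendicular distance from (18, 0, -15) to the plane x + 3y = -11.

distance = |a·x₀ + b·y₀ + c·z₀ - d| / √(a² + b² + c²)
  = |1·18 + 3·0 + 0·(-15) - (-11)| / √(1² + 3² + 0²)
  = |18 + 0 + 0 + 11| / √(1 + 9 + 0)
  = |29| / √10
  = 29 / 3.162
  ≈ 9.171

9.171


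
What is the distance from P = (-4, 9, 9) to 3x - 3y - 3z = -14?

distance = |a·x₀ + b·y₀ + c·z₀ - d| / √(a² + b² + c²)
  = |3·(-4) + (-3)·9 + (-3)·9 - (-14)| / √(3² + (-3)² + (-3)²)
  = |-12 - 27 - 27 + 14| / √(9 + 9 + 9)
  = |-52| / √27
  = 52 / 5.196
  ≈ 10.01

10.01


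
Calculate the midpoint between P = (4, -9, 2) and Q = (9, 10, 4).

M = ((x₁+x₂)/2, (y₁+y₂)/2, (z₁+z₂)/2)
  = ((4 + 9)/2, (-9 + 10)/2, (2 + 4)/2)
  = (13/2, 1/2, 6/2)
  = (6.5, 0.5, 3)

(6.5, 0.5, 3)


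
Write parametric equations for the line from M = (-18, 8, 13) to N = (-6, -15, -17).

Direction vector d = N - M = (-6 + 18, -15 - 8, -17 - 13) = (12, -23, -30)
Parametric form r = M + t·d:
x = -18 + 12t, y = 8 - 23t, z = 13 - 30t

x = -18 + 12t, y = 8 - 23t, z = 13 - 30t


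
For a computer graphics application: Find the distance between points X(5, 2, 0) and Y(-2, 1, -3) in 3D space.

d = √[(x₂-x₁)² + (y₂-y₁)² + (z₂-z₁)²]
  = √[(-7)² + (-1)² + (-3)²]
  = √[49 + 1 + 9]
  = √59
  ≈ 7.681

7.681


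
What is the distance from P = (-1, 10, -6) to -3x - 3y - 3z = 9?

distance = |a·x₀ + b·y₀ + c·z₀ - d| / √(a² + b² + c²)
  = |(-3)·(-1) + (-3)·10 + (-3)·(-6) - 9| / √((-3)² + (-3)² + (-3)²)
  = |3 - 30 + 18 - 9| / √(9 + 9 + 9)
  = |-18| / √27
  = 18 / 5.196
  ≈ 3.464

3.464


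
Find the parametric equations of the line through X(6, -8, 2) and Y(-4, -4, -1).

Direction vector d = Y - X = (-4 - 6, -4 + 8, -1 - 2) = (-10, 4, -3)
Parametric form r = X + t·d:
x = 6 - 10t, y = -8 + 4t, z = 2 - 3t

x = 6 - 10t, y = -8 + 4t, z = 2 - 3t


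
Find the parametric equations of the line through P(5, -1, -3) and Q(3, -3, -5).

Direction vector d = Q - P = (3 - 5, -3 + 1, -5 + 3) = (-2, -2, -2)
Parametric form r = P + t·d:
x = 5 - 2t, y = -1 - 2t, z = -3 - 2t

x = 5 - 2t, y = -1 - 2t, z = -3 - 2t


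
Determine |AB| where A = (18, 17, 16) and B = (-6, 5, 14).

d = √[(x₂-x₁)² + (y₂-y₁)² + (z₂-z₁)²]
  = √[(-24)² + (-12)² + (-2)²]
  = √[576 + 144 + 4]
  = √724
  ≈ 26.91

26.91


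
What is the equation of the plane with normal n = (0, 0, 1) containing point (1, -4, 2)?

The plane through P with normal n = (a, b, c) satisfies n·(r - P) = 0,
i.e. ax + by + cz = a·x₀ + b·y₀ + c·z₀.
d = 0·1 + 0·(-4) + 1·2
  = 0 + 0 + 2
  = 2
Equation: z = 2

z = 2


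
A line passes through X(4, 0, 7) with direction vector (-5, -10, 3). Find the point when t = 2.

P(t) = X + t·d
  = (4 + (-5)·2, 0 + (-10)·2, 7 + 3·2)
  = (4 - 10, 0 - 20, 7 + 6)
  = (-6, -20, 13)

(-6, -20, 13)


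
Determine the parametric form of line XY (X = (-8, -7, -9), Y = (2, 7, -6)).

Direction vector d = Y - X = (2 + 8, 7 + 7, -6 + 9) = (10, 14, 3)
Parametric form r = X + t·d:
x = -8 + 10t, y = -7 + 14t, z = -9 + 3t

x = -8 + 10t, y = -7 + 14t, z = -9 + 3t


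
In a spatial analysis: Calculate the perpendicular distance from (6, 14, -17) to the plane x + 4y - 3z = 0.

distance = |a·x₀ + b·y₀ + c·z₀ - d| / √(a² + b² + c²)
  = |1·6 + 4·14 + (-3)·(-17) - 0| / √(1² + 4² + (-3)²)
  = |6 + 56 + 51 + 0| / √(1 + 16 + 9)
  = |113| / √26
  = 113 / 5.099
  ≈ 22.16

22.16


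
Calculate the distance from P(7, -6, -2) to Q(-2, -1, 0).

d = √[(x₂-x₁)² + (y₂-y₁)² + (z₂-z₁)²]
  = √[(-9)² + 5² + 2²]
  = √[81 + 25 + 4]
  = √110
  ≈ 10.49

10.49


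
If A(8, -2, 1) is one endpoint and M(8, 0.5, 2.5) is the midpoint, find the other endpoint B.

B = 2M - A
  = (2·8 - 8, 2·0.5 - (-2), 2·2.5 - 1)
  = (16 - 8, 1 + 2, 5 - 1)
  = (8, 3, 4)

(8, 3, 4)


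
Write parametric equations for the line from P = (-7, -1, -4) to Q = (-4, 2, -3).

Direction vector d = Q - P = (-4 + 7, 2 + 1, -3 + 4) = (3, 3, 1)
Parametric form r = P + t·d:
x = -7 + 3t, y = -1 + 3t, z = -4 + t

x = -7 + 3t, y = -1 + 3t, z = -4 + t


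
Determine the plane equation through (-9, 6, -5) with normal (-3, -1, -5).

The plane through P with normal n = (a, b, c) satisfies n·(r - P) = 0,
i.e. ax + by + cz = a·x₀ + b·y₀ + c·z₀.
d = (-3)·(-9) + (-1)·6 + (-5)·(-5)
  = 27 - 6 + 25
  = 46
Equation: -3x - y - 5z = 46

-3x - y - 5z = 46


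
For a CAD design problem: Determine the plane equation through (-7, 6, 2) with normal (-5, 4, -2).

The plane through P with normal n = (a, b, c) satisfies n·(r - P) = 0,
i.e. ax + by + cz = a·x₀ + b·y₀ + c·z₀.
d = (-5)·(-7) + 4·6 + (-2)·2
  = 35 + 24 - 4
  = 55
Equation: -5x + 4y - 2z = 55

-5x + 4y - 2z = 55


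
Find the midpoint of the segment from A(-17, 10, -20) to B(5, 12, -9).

M = ((x₁+x₂)/2, (y₁+y₂)/2, (z₁+z₂)/2)
  = ((-17 + 5)/2, (10 + 12)/2, (-20 - 9)/2)
  = (-12/2, 22/2, -29/2)
  = (-6, 11, -14.5)

(-6, 11, -14.5)


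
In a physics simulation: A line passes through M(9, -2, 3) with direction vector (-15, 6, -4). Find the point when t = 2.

P(t) = M + t·d
  = (9 + (-15)·2, -2 + 6·2, 3 + (-4)·2)
  = (9 - 30, -2 + 12, 3 - 8)
  = (-21, 10, -5)

(-21, 10, -5)


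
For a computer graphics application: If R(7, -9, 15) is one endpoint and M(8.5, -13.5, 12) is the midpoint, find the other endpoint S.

S = 2M - R
  = (2·8.5 - 7, 2·(-13.5) - (-9), 2·12 - 15)
  = (17 - 7, -27 + 9, 24 - 15)
  = (10, -18, 9)

(10, -18, 9)


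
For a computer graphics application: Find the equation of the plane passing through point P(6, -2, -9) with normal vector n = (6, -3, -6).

The plane through P with normal n = (a, b, c) satisfies n·(r - P) = 0,
i.e. ax + by + cz = a·x₀ + b·y₀ + c·z₀.
d = 6·6 + (-3)·(-2) + (-6)·(-9)
  = 36 + 6 + 54
  = 96
Equation: 6x - 3y - 6z = 96

6x - 3y - 6z = 96


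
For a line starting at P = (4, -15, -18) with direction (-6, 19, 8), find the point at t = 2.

P(t) = P + t·d
  = (4 + (-6)·2, -15 + 19·2, -18 + 8·2)
  = (4 - 12, -15 + 38, -18 + 16)
  = (-8, 23, -2)

(-8, 23, -2)


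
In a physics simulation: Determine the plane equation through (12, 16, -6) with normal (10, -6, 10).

The plane through P with normal n = (a, b, c) satisfies n·(r - P) = 0,
i.e. ax + by + cz = a·x₀ + b·y₀ + c·z₀.
d = 10·12 + (-6)·16 + 10·(-6)
  = 120 - 96 - 60
  = -36
Equation: 10x - 6y + 10z = -36

10x - 6y + 10z = -36


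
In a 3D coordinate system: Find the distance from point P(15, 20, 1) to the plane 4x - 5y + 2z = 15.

distance = |a·x₀ + b·y₀ + c·z₀ - d| / √(a² + b² + c²)
  = |4·15 + (-5)·20 + 2·1 - 15| / √(4² + (-5)² + 2²)
  = |60 - 100 + 2 - 15| / √(16 + 25 + 4)
  = |-53| / √45
  = 53 / 6.708
  ≈ 7.901

7.901


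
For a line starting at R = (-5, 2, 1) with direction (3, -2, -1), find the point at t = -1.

P(t) = R + t·d
  = (-5 + 3·(-1), 2 + (-2)·(-1), 1 + (-1)·(-1))
  = (-5 - 3, 2 + 2, 1 + 1)
  = (-8, 4, 2)

(-8, 4, 2)


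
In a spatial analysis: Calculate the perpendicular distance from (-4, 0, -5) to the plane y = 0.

distance = |a·x₀ + b·y₀ + c·z₀ - d| / √(a² + b² + c²)
  = |0·(-4) + 1·0 + 0·(-5) - 0| / √(0² + 1² + 0²)
  = |0 + 0 + 0 + 0| / √(0 + 1 + 0)
  = |0| / √1
  = 0 / 1
  ≈ 0

0


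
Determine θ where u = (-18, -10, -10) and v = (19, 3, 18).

u·v = (-18)·19 + (-10)·3 + (-10)·18 = -342 - 30 - 180 = -552
|u| = √((-18)² + (-10)² + (-10)²) = √524 ≈ 22.89
|v| = √(19² + 3² + 18²) = √694 ≈ 26.34
cos θ = (u·v)/(|u||v|) = -552/(22.89·26.34) ≈ -0.9154
θ = arccos(-0.9154) ≈ 156.3°

156.3°


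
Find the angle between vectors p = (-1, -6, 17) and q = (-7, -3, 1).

p·q = (-1)·(-7) + (-6)·(-3) + 17·1 = 7 + 18 + 17 = 42
|p| = √((-1)² + (-6)² + 17²) = √326 ≈ 18.06
|q| = √((-7)² + (-3)² + 1²) = √59 ≈ 7.681
cos θ = (p·q)/(|p||q|) = 42/(18.06·7.681) ≈ 0.3028
θ = arccos(0.3028) ≈ 72.37°

72.37°


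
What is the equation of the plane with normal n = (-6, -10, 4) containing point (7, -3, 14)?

The plane through P with normal n = (a, b, c) satisfies n·(r - P) = 0,
i.e. ax + by + cz = a·x₀ + b·y₀ + c·z₀.
d = (-6)·7 + (-10)·(-3) + 4·14
  = -42 + 30 + 56
  = 44
Equation: -6x - 10y + 4z = 44

-6x - 10y + 4z = 44


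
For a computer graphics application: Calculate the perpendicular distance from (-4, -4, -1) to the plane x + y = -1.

distance = |a·x₀ + b·y₀ + c·z₀ - d| / √(a² + b² + c²)
  = |1·(-4) + 1·(-4) + 0·(-1) - (-1)| / √(1² + 1² + 0²)
  = |-4 - 4 + 0 + 1| / √(1 + 1 + 0)
  = |-7| / √2
  = 7 / 1.414
  ≈ 4.95

4.95


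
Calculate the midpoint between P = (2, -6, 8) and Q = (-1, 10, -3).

M = ((x₁+x₂)/2, (y₁+y₂)/2, (z₁+z₂)/2)
  = ((2 - 1)/2, (-6 + 10)/2, (8 - 3)/2)
  = (1/2, 4/2, 5/2)
  = (0.5, 2, 2.5)

(0.5, 2, 2.5)


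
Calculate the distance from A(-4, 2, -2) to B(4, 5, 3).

d = √[(x₂-x₁)² + (y₂-y₁)² + (z₂-z₁)²]
  = √[8² + 3² + 5²]
  = √[64 + 9 + 25]
  = √98
  ≈ 9.899

9.899


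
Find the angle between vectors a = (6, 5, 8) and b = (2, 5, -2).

a·b = 6·2 + 5·5 + 8·(-2) = 12 + 25 - 16 = 21
|a| = √(6² + 5² + 8²) = √125 ≈ 11.18
|b| = √(2² + 5² + (-2)²) = √33 ≈ 5.745
cos θ = (a·b)/(|a||b|) = 21/(11.18·5.745) ≈ 0.327
θ = arccos(0.327) ≈ 70.92°

70.92°


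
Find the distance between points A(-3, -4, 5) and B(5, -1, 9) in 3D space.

d = √[(x₂-x₁)² + (y₂-y₁)² + (z₂-z₁)²]
  = √[8² + 3² + 4²]
  = √[64 + 9 + 16]
  = √89
  ≈ 9.434

9.434


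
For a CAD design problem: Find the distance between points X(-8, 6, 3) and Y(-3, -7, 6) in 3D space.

d = √[(x₂-x₁)² + (y₂-y₁)² + (z₂-z₁)²]
  = √[5² + (-13)² + 3²]
  = √[25 + 169 + 9]
  = √203
  ≈ 14.25

14.25


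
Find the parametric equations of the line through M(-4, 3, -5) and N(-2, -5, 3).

Direction vector d = N - M = (-2 + 4, -5 - 3, 3 + 5) = (2, -8, 8)
Parametric form r = M + t·d:
x = -4 + 2t, y = 3 - 8t, z = -5 + 8t

x = -4 + 2t, y = 3 - 8t, z = -5 + 8t


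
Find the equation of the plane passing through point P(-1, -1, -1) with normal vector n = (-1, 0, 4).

The plane through P with normal n = (a, b, c) satisfies n·(r - P) = 0,
i.e. ax + by + cz = a·x₀ + b·y₀ + c·z₀.
d = (-1)·(-1) + 0·(-1) + 4·(-1)
  = 1 + 0 - 4
  = -3
Equation: -x + 4z = -3

-x + 4z = -3


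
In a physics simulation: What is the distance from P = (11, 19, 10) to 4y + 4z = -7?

distance = |a·x₀ + b·y₀ + c·z₀ - d| / √(a² + b² + c²)
  = |0·11 + 4·19 + 4·10 - (-7)| / √(0² + 4² + 4²)
  = |0 + 76 + 40 + 7| / √(0 + 16 + 16)
  = |123| / √32
  = 123 / 5.657
  ≈ 21.74

21.74


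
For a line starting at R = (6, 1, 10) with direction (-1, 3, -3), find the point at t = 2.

P(t) = R + t·d
  = (6 + (-1)·2, 1 + 3·2, 10 + (-3)·2)
  = (6 - 2, 1 + 6, 10 - 6)
  = (4, 7, 4)

(4, 7, 4)


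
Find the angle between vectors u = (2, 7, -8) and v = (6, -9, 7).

u·v = 2·6 + 7·(-9) + (-8)·7 = 12 - 63 - 56 = -107
|u| = √(2² + 7² + (-8)²) = √117 ≈ 10.82
|v| = √(6² + (-9)² + 7²) = √166 ≈ 12.88
cos θ = (u·v)/(|u||v|) = -107/(10.82·12.88) ≈ -0.7678
θ = arccos(-0.7678) ≈ 140.2°

140.2°


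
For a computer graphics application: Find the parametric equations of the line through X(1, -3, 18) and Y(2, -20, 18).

Direction vector d = Y - X = (2 - 1, -20 + 3, 18 - 18) = (1, -17, 0)
Parametric form r = X + t·d:
x = 1 + t, y = -3 - 17t, z = 18

x = 1 + t, y = -3 - 17t, z = 18


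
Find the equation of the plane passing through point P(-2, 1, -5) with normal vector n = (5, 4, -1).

The plane through P with normal n = (a, b, c) satisfies n·(r - P) = 0,
i.e. ax + by + cz = a·x₀ + b·y₀ + c·z₀.
d = 5·(-2) + 4·1 + (-1)·(-5)
  = -10 + 4 + 5
  = -1
Equation: 5x + 4y - z = -1

5x + 4y - z = -1


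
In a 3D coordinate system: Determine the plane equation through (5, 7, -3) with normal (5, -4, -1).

The plane through P with normal n = (a, b, c) satisfies n·(r - P) = 0,
i.e. ax + by + cz = a·x₀ + b·y₀ + c·z₀.
d = 5·5 + (-4)·7 + (-1)·(-3)
  = 25 - 28 + 3
  = 0
Equation: 5x - 4y - z = 0

5x - 4y - z = 0


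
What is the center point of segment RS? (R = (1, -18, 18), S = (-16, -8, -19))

M = ((x₁+x₂)/2, (y₁+y₂)/2, (z₁+z₂)/2)
  = ((1 - 16)/2, (-18 - 8)/2, (18 - 19)/2)
  = (-15/2, -26/2, -1/2)
  = (-7.5, -13, -0.5)

(-7.5, -13, -0.5)


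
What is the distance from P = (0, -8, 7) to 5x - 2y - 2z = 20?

distance = |a·x₀ + b·y₀ + c·z₀ - d| / √(a² + b² + c²)
  = |5·0 + (-2)·(-8) + (-2)·7 - 20| / √(5² + (-2)² + (-2)²)
  = |0 + 16 - 14 - 20| / √(25 + 4 + 4)
  = |-18| / √33
  = 18 / 5.745
  ≈ 3.133

3.133


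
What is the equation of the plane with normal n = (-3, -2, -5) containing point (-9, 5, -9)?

The plane through P with normal n = (a, b, c) satisfies n·(r - P) = 0,
i.e. ax + by + cz = a·x₀ + b·y₀ + c·z₀.
d = (-3)·(-9) + (-2)·5 + (-5)·(-9)
  = 27 - 10 + 45
  = 62
Equation: -3x - 2y - 5z = 62

-3x - 2y - 5z = 62


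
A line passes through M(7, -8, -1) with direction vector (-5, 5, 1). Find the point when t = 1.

P(t) = M + t·d
  = (7 + (-5)·1, -8 + 5·1, -1 + 1·1)
  = (7 - 5, -8 + 5, -1 + 1)
  = (2, -3, 0)

(2, -3, 0)


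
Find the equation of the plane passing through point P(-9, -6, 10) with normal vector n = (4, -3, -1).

The plane through P with normal n = (a, b, c) satisfies n·(r - P) = 0,
i.e. ax + by + cz = a·x₀ + b·y₀ + c·z₀.
d = 4·(-9) + (-3)·(-6) + (-1)·10
  = -36 + 18 - 10
  = -28
Equation: 4x - 3y - z = -28

4x - 3y - z = -28


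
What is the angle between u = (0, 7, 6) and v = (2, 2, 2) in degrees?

u·v = 0·2 + 7·2 + 6·2 = 0 + 14 + 12 = 26
|u| = √(0² + 7² + 6²) = √85 ≈ 9.22
|v| = √(2² + 2² + 2²) = √12 ≈ 3.464
cos θ = (u·v)/(|u||v|) = 26/(9.22·3.464) ≈ 0.8141
θ = arccos(0.8141) ≈ 35.5°

35.5°


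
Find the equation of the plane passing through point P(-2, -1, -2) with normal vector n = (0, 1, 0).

The plane through P with normal n = (a, b, c) satisfies n·(r - P) = 0,
i.e. ax + by + cz = a·x₀ + b·y₀ + c·z₀.
d = 0·(-2) + 1·(-1) + 0·(-2)
  = 0 - 1 + 0
  = -1
Equation: y = -1

y = -1


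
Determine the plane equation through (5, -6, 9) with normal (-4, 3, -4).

The plane through P with normal n = (a, b, c) satisfies n·(r - P) = 0,
i.e. ax + by + cz = a·x₀ + b·y₀ + c·z₀.
d = (-4)·5 + 3·(-6) + (-4)·9
  = -20 - 18 - 36
  = -74
Equation: -4x + 3y - 4z = -74

-4x + 3y - 4z = -74


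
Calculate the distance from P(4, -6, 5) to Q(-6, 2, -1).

d = √[(x₂-x₁)² + (y₂-y₁)² + (z₂-z₁)²]
  = √[(-10)² + 8² + (-6)²]
  = √[100 + 64 + 36]
  = √200
  ≈ 14.14

14.14


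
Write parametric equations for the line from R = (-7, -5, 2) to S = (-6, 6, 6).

Direction vector d = S - R = (-6 + 7, 6 + 5, 6 - 2) = (1, 11, 4)
Parametric form r = R + t·d:
x = -7 + t, y = -5 + 11t, z = 2 + 4t

x = -7 + t, y = -5 + 11t, z = 2 + 4t


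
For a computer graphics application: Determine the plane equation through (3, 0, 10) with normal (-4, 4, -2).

The plane through P with normal n = (a, b, c) satisfies n·(r - P) = 0,
i.e. ax + by + cz = a·x₀ + b·y₀ + c·z₀.
d = (-4)·3 + 4·0 + (-2)·10
  = -12 + 0 - 20
  = -32
Equation: -4x + 4y - 2z = -32

-4x + 4y - 2z = -32


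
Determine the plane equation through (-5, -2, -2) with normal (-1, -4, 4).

The plane through P with normal n = (a, b, c) satisfies n·(r - P) = 0,
i.e. ax + by + cz = a·x₀ + b·y₀ + c·z₀.
d = (-1)·(-5) + (-4)·(-2) + 4·(-2)
  = 5 + 8 - 8
  = 5
Equation: -x - 4y + 4z = 5

-x - 4y + 4z = 5
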